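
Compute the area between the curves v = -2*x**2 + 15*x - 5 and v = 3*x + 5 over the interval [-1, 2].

The difference (-2*x**2 + 15*x - 5) - (3*x + 5) = -2*x**2 + 12*x - 10 changes sign at x = 1 inside [-1, 2], so split the integral there.
∫[-1,1] (-2*x**2 + 12*x - 10) dx = -64/3; the area of that piece is 64/3.
∫[1,2] (-2*x**2 + 12*x - 10) dx = 10/3.
Total area = 64/3 + 10/3 = 74/3.

74/3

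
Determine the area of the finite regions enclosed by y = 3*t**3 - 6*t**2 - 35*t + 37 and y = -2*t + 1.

Set the curves equal: 3*t**3 - 6*t**2 - 35*t + 37 = -2*t + 1, so 3*t**3 - 6*t**2 - 33*t + 36 = 0, which factors as 3*(t - 4)*(t - 1)*(t + 3) = 0. The curves meet at t = -3, 1, 4.
On [-3, 1], y = 3*t**3 - 6*t**2 - 35*t + 37 is on top; that piece has area ∫[-3,1] (3*t**3 - 6*t**2 - 33*t + 36) dt = 160.
On [1, 4], y = -2*t + 1 is on top; that piece has area ∫[1,4] (-(3*t**3 - 6*t**2 - 33*t + 36)) dt = 297/4.
Total enclosed area = 160 + 297/4 = 937/4.

937/4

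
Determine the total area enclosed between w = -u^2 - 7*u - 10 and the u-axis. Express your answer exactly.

9/2

The curve meets the u-axis where -u^2 - 7*u - 10 = 0, i.e. -(u + 2)*(u + 5) = 0, at u = -5, -2.
On [-5, -2] the curve lies above the axis; ∫[-5,-2] (-u^2 - 7*u - 10) du = 9/2, giving area 9/2.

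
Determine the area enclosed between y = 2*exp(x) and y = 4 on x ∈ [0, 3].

The difference (2*exp(x)) - (4) = 2*exp(x) - 4 changes sign at x = log(2) inside [0, 3], so split the integral there.
∫[0,log(2)] (2*exp(x) - 4) dx = 2 - log(16); the area of that piece is -2 + log(16).
∫[log(2),3] (2*exp(x) - 4) dx = -16 + 4*log(2) + 2*exp(3).
Total area = (-2 + log(16)) + (-16 + 4*log(2) + 2*exp(3)) = -18 + 8*log(2) + 2*exp(3).

-18 + 8*log(2) + 2*exp(3)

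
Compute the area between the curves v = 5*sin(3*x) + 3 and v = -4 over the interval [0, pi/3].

On [0, pi/3], (5*sin(3*x) + 3) - (-4) = 5*sin(3*x) + 7 is ≥ 0 throughout, so the area is a single integral of |5*sin(3*x) + 7|.
∫[0,pi/3] (5*sin(3*x) + 7) dx = 10/3 + 7*pi/3.

10/3 + 7*pi/3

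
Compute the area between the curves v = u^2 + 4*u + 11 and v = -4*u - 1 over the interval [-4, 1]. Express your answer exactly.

The difference (u^2 + 4*u + 11) - (-4*u - 1) = u^2 + 8*u + 12 changes sign at u = -2 inside [-4, 1], so split the integral there.
∫[-4,-2] (u^2 + 8*u + 12) du = -16/3; the area of that piece is 16/3.
∫[-2,1] (u^2 + 8*u + 12) du = 27.
Total area = 16/3 + 27 = 97/3.

97/3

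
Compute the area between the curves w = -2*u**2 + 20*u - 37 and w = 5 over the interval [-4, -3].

410/3

On [-4, -3], (-2*u**2 + 20*u - 37) - (5) = -2*u**2 + 20*u - 42 is ≤ 0 throughout, so the area is a single integral of |-2*u**2 + 20*u - 42|.
∫[-4,-3] (-2*u**2 + 20*u - 42) du = -410/3; the area of that piece is 410/3.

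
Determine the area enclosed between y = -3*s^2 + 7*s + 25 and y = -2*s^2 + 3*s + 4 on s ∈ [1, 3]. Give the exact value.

148/3

On [1, 3], (-3*s^2 + 7*s + 25) - (-2*s^2 + 3*s + 4) = -s^2 + 4*s + 21 is ≥ 0 throughout, so the area is a single integral of |-s^2 + 4*s + 21|.
∫[1,3] (-s^2 + 4*s + 21) ds = 148/3.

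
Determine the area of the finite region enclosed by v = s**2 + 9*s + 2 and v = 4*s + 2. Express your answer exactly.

Set the curves equal: s**2 + 9*s + 2 = 4*s + 2, so s**2 + 5*s = 0, which factors as s*(s + 5) = 0. The curves meet at s = -5, 0.
On [-5, 0], v = 4*s + 2 is on top; that piece has area ∫[-5,0] (-(s**2 + 5*s)) ds = 125/6.

125/6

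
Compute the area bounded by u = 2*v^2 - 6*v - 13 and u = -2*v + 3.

Both boundary curves give u as a function of v, so integrate with respect to v. Setting them equal: 2*v^2 - 4*v - 16 = 0, i.e. 2*(v - 4)*(v + 2) = 0, so they meet at v = -2, 4.
For v in [-2, 4], u = 2*v^2 - 6*v - 13 is on the left; area = ∫[-2,4] (-(2*v^2 - 4*v - 16)) dv = 72.

72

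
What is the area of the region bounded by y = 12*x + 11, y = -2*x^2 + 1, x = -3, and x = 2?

194/3

The difference (12*x + 11) - (-2*x^2 + 1) = 2*x^2 + 12*x + 10 changes sign at x = -1 inside [-3, 2], so split the integral there.
∫[-3,-1] (2*x^2 + 12*x + 10) dx = -32/3; the area of that piece is 32/3.
∫[-1,2] (2*x^2 + 12*x + 10) dx = 54.
Total area = 32/3 + 54 = 194/3.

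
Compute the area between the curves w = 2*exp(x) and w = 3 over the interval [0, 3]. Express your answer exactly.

-13 - 6*log(2) + 6*log(3) + 2*exp(3)

The difference (2*exp(x)) - (3) = 2*exp(x) - 3 changes sign at x = log(3/2) inside [0, 3], so split the integral there.
∫[0,log(3/2)] (2*exp(x) - 3) dx = log(8/27) + 1; the area of that piece is -1 + log(27/8).
∫[log(3/2),3] (2*exp(x) - 3) dx = -12 - 3*log(2) + 3*log(3) + 2*exp(3).
Total area = (-1 + log(27/8)) + (-12 - 3*log(2) + 3*log(3) + 2*exp(3)) = -13 - 6*log(2) + 6*log(3) + 2*exp(3).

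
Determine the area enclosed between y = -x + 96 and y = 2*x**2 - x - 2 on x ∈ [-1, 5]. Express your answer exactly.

504

On [-1, 5], (-x + 96) - (2*x**2 - x - 2) = -2*x**2 + 98 is ≥ 0 throughout, so the area is a single integral of |-2*x**2 + 98|.
∫[-1,5] (-2*x**2 + 98) dx = 504.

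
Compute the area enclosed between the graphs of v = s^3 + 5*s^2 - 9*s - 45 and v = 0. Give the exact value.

568/3

Set the curves equal: s^3 + 5*s^2 - 9*s - 45 = 0, so s^3 + 5*s^2 - 9*s - 45 = 0, which factors as (s - 3)*(s + 3)*(s + 5) = 0. The curves meet at s = -5, -3, 3.
On [-5, -3], v = s^3 + 5*s^2 - 9*s - 45 is on top; that piece has area ∫[-5,-3] (s^3 + 5*s^2 - 9*s - 45) ds = 28/3.
On [-3, 3], v = 0 is on top; that piece has area ∫[-3,3] (-(s^3 + 5*s^2 - 9*s - 45)) ds = 180.
Total enclosed area = 28/3 + 180 = 568/3.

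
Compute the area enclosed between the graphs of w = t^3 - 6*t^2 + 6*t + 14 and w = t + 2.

131/4

Set the curves equal: t^3 - 6*t^2 + 6*t + 14 = t + 2, so t^3 - 6*t^2 + 5*t + 12 = 0, which factors as (t - 4)*(t - 3)*(t + 1) = 0. The curves meet at t = -1, 3, 4.
On [-1, 3], w = t^3 - 6*t^2 + 6*t + 14 is on top; that piece has area ∫[-1,3] (t^3 - 6*t^2 + 5*t + 12) dt = 32.
On [3, 4], w = t + 2 is on top; that piece has area ∫[3,4] (-(t^3 - 6*t^2 + 5*t + 12)) dt = 3/4.
Total enclosed area = 32 + 3/4 = 131/4.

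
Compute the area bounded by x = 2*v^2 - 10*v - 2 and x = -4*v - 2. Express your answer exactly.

Both boundary curves give x as a function of v, so integrate with respect to v. Setting them equal: 2*v^2 - 6*v = 0, i.e. 2*v*(v - 3) = 0, so they meet at v = 0, 3.
For v in [0, 3], x = 2*v^2 - 10*v - 2 is on the left; area = ∫[0,3] (-(2*v^2 - 6*v)) dv = 9.

9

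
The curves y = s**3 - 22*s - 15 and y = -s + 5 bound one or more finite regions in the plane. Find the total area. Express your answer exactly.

Set the curves equal: s**3 - 22*s - 15 = -s + 5, so s**3 - 21*s - 20 = 0, which factors as (s - 5)*(s + 1)*(s + 4) = 0. The curves meet at s = -4, -1, 5.
On [-4, -1], y = s**3 - 22*s - 15 is on top; that piece has area ∫[-4,-1] (s**3 - 21*s - 20) ds = 135/4.
On [-1, 5], y = -s + 5 is on top; that piece has area ∫[-1,5] (-(s**3 - 21*s - 20)) ds = 216.
Total enclosed area = 135/4 + 216 = 999/4.

999/4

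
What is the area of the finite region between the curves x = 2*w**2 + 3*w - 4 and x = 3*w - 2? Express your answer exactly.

8/3

Both boundary curves give x as a function of w, so integrate with respect to w. Setting them equal: 2*w**2 - 2 = 0, i.e. 2*(w - 1)*(w + 1) = 0, so they meet at w = -1, 1.
For w in [-1, 1], x = 2*w**2 + 3*w - 4 is on the left; area = ∫[-1,1] (-(2*w**2 - 2)) dw = 8/3.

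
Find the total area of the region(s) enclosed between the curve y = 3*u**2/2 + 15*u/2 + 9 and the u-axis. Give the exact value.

1/4

The curve meets the u-axis where 3*u**2/2 + 15*u/2 + 9 = 0, i.e. 3*(u + 2)*(u + 3)/2 = 0, at u = -3, -2.
On [-3, -2] the curve lies below the axis; ∫[-3,-2] (3*u**2/2 + 15*u/2 + 9) du = -1/4, giving area 1/4.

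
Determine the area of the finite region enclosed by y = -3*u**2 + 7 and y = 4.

4

Set the curves equal: -3*u**2 + 7 = 4, so -3*u**2 + 3 = 0, which factors as -3*(u - 1)*(u + 1) = 0. The curves meet at u = -1, 1.
On [-1, 1], y = -3*u**2 + 7 is on top; that piece has area ∫[-1,1] (-3*u**2 + 3) du = 4.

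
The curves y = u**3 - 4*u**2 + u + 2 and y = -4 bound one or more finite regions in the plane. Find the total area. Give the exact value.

71/6

Set the curves equal: u**3 - 4*u**2 + u + 2 = -4, so u**3 - 4*u**2 + u + 6 = 0, which factors as (u - 3)*(u - 2)*(u + 1) = 0. The curves meet at u = -1, 2, 3.
On [-1, 2], y = u**3 - 4*u**2 + u + 2 is on top; that piece has area ∫[-1,2] (u**3 - 4*u**2 + u + 6) du = 45/4.
On [2, 3], y = -4 is on top; that piece has area ∫[2,3] (-(u**3 - 4*u**2 + u + 6)) du = 7/12.
Total enclosed area = 45/4 + 7/12 = 71/6.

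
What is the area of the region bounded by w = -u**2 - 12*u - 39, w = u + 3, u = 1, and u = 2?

383/6

On [1, 2], (-u**2 - 12*u - 39) - (u + 3) = -u**2 - 13*u - 42 is ≤ 0 throughout, so the area is a single integral of |-u**2 - 13*u - 42|.
∫[1,2] (-u**2 - 13*u - 42) du = -383/6; the area of that piece is 383/6.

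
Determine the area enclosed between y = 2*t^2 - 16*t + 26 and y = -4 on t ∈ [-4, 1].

940/3

On [-4, 1], (2*t^2 - 16*t + 26) - (-4) = 2*t^2 - 16*t + 30 is ≥ 0 throughout, so the area is a single integral of |2*t^2 - 16*t + 30|.
∫[-4,1] (2*t^2 - 16*t + 30) dt = 940/3.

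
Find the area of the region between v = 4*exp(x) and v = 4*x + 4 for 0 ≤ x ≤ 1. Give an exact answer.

-10 + 4*exp(1)

On [0, 1], (4*exp(x)) - (4*x + 4) = -4*x + 4*exp(x) - 4 is ≥ 0 throughout, so the area is a single integral of |-4*x + 4*exp(x) - 4|.
∫[0,1] (-4*x + 4*exp(x) - 4) dx = -10 + 4*exp(1).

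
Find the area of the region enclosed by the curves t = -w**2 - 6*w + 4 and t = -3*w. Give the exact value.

Both boundary curves give t as a function of w, so integrate with respect to w. Setting them equal: -w**2 - 3*w + 4 = 0, i.e. -(w - 1)*(w + 4) = 0, so they meet at w = -4, 1.
For w in [-4, 1], t = -w**2 - 6*w + 4 is on the right; area = ∫[-4,1] (-w**2 - 3*w + 4) dw = 125/6.

125/6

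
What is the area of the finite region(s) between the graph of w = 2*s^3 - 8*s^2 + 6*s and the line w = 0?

The curve meets the s-axis where 2*s^3 - 8*s^2 + 6*s = 0, i.e. 2*s*(s - 3)*(s - 1) = 0, at s = 0, 1, 3.
On [0, 1] the curve lies above the axis; ∫[0,1] (2*s^3 - 8*s^2 + 6*s) ds = 5/6, giving area 5/6.
On [1, 3] the curve lies below the axis; ∫[1,3] (2*s^3 - 8*s^2 + 6*s) ds = -16/3, giving area 16/3.
Total area = 5/6 + 16/3 = 37/6.

37/6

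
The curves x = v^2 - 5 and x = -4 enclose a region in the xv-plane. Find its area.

Both boundary curves give x as a function of v, so integrate with respect to v. Setting them equal: v^2 - 1 = 0, i.e. (v - 1)*(v + 1) = 0, so they meet at v = -1, 1.
For v in [-1, 1], x = v^2 - 5 is on the left; area = ∫[-1,1] (-(v^2 - 1)) dv = 4/3.

4/3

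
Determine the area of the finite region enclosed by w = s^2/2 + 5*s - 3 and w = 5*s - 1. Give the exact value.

16/3

Set the curves equal: s^2/2 + 5*s - 3 = 5*s - 1, so s^2/2 - 2 = 0, which factors as (s - 2)*(s + 2)/2 = 0. The curves meet at s = -2, 2.
On [-2, 2], w = 5*s - 1 is on top; that piece has area ∫[-2,2] (-(s^2/2 - 2)) ds = 16/3.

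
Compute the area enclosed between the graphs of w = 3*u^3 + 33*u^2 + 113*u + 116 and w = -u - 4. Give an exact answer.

Set the curves equal: 3*u^3 + 33*u^2 + 113*u + 116 = -u - 4, so 3*u^3 + 33*u^2 + 114*u + 120 = 0, which factors as 3*(u + 2)*(u + 4)*(u + 5) = 0. The curves meet at u = -5, -4, -2.
On [-5, -4], w = 3*u^3 + 33*u^2 + 113*u + 116 is on top; that piece has area ∫[-5,-4] (3*u^3 + 33*u^2 + 114*u + 120) du = 5/4.
On [-4, -2], w = -u - 4 is on top; that piece has area ∫[-4,-2] (-(3*u^3 + 33*u^2 + 114*u + 120)) du = 8.
Total enclosed area = 5/4 + 8 = 37/4.

37/4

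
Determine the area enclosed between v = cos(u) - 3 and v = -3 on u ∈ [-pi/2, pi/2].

2

On [-pi/2, pi/2], (cos(u) - 3) - (-3) = cos(u) is ≥ 0 throughout, so the area is a single integral of |cos(u)|.
∫[-pi/2,pi/2] (cos(u)) du = 2.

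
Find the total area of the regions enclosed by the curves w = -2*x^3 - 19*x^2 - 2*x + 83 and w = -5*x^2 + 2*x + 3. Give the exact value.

1741/6

Set the curves equal: -2*x^3 - 19*x^2 - 2*x + 83 = -5*x^2 + 2*x + 3, so -2*x^3 - 14*x^2 - 4*x + 80 = 0, which factors as -2*(x - 2)*(x + 4)*(x + 5) = 0. The curves meet at x = -5, -4, 2.
On [-5, -4], w = -5*x^2 + 2*x + 3 is on top; that piece has area ∫[-5,-4] (-(-2*x^3 - 14*x^2 - 4*x + 80)) dx = 13/6.
On [-4, 2], w = -2*x^3 - 19*x^2 - 2*x + 83 is on top; that piece has area ∫[-4,2] (-2*x^3 - 14*x^2 - 4*x + 80) dx = 288.
Total enclosed area = 13/6 + 288 = 1741/6.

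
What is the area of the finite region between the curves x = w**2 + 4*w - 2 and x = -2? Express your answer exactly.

Both boundary curves give x as a function of w, so integrate with respect to w. Setting them equal: w**2 + 4*w = 0, i.e. w*(w + 4) = 0, so they meet at w = -4, 0.
For w in [-4, 0], x = w**2 + 4*w - 2 is on the left; area = ∫[-4,0] (-(w**2 + 4*w)) dw = 32/3.

32/3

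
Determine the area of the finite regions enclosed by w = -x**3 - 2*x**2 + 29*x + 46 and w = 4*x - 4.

2459/6

Set the curves equal: -x**3 - 2*x**2 + 29*x + 46 = 4*x - 4, so -x**3 - 2*x**2 + 25*x + 50 = 0, which factors as -(x - 5)*(x + 2)*(x + 5) = 0. The curves meet at x = -5, -2, 5.
On [-5, -2], w = 4*x - 4 is on top; that piece has area ∫[-5,-2] (-(-x**3 - 2*x**2 + 25*x + 50)) dx = 153/4.
On [-2, 5], w = -x**3 - 2*x**2 + 29*x + 46 is on top; that piece has area ∫[-2,5] (-x**3 - 2*x**2 + 25*x + 50) dx = 4459/12.
Total enclosed area = 153/4 + 4459/12 = 2459/6.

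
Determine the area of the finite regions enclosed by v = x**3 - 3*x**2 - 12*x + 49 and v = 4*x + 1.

Set the curves equal: x**3 - 3*x**2 - 12*x + 49 = 4*x + 1, so x**3 - 3*x**2 - 16*x + 48 = 0, which factors as (x - 4)*(x - 3)*(x + 4) = 0. The curves meet at x = -4, 3, 4.
On [-4, 3], v = x**3 - 3*x**2 - 12*x + 49 is on top; that piece has area ∫[-4,3] (x**3 - 3*x**2 - 16*x + 48) dx = 1029/4.
On [3, 4], v = 4*x + 1 is on top; that piece has area ∫[3,4] (-(x**3 - 3*x**2 - 16*x + 48)) dx = 5/4.
Total enclosed area = 1029/4 + 5/4 = 517/2.

517/2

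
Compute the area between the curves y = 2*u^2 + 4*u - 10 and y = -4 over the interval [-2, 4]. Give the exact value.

72

The difference (2*u^2 + 4*u - 10) - (-4) = 2*u^2 + 4*u - 6 changes sign at u = 1 inside [-2, 4], so split the integral there.
∫[-2,1] (2*u^2 + 4*u - 6) du = -18; the area of that piece is 18.
∫[1,4] (2*u^2 + 4*u - 6) du = 54.
Total area = 18 + 54 = 72.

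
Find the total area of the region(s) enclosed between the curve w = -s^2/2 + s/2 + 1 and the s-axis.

The curve meets the s-axis where -s^2/2 + s/2 + 1 = 0, i.e. -(s - 2)*(s + 1)/2 = 0, at s = -1, 2.
On [-1, 2] the curve lies above the axis; ∫[-1,2] (-s^2/2 + s/2 + 1) ds = 9/4, giving area 9/4.

9/4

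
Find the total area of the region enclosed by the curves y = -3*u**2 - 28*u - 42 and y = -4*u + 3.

4

Set the curves equal: -3*u**2 - 28*u - 42 = -4*u + 3, so -3*u**2 - 24*u - 45 = 0, which factors as -3*(u + 3)*(u + 5) = 0. The curves meet at u = -5, -3.
On [-5, -3], y = -3*u**2 - 28*u - 42 is on top; that piece has area ∫[-5,-3] (-3*u**2 - 24*u - 45) du = 4.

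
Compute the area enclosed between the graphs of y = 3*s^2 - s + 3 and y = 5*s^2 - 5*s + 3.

Set the curves equal: 3*s^2 - s + 3 = 5*s^2 - 5*s + 3, so -2*s^2 + 4*s = 0, which factors as -2*s*(s - 2) = 0. The curves meet at s = 0, 2.
On [0, 2], y = 3*s^2 - s + 3 is on top; that piece has area ∫[0,2] (-2*s^2 + 4*s) ds = 8/3.

8/3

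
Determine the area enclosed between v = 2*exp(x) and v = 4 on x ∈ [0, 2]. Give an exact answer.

The difference (2*exp(x)) - (4) = 2*exp(x) - 4 changes sign at x = log(2) inside [0, 2], so split the integral there.
∫[0,log(2)] (2*exp(x) - 4) dx = 2 - log(16); the area of that piece is -2 + log(16).
∫[log(2),2] (2*exp(x) - 4) dx = -12 + 4*log(2) + 2*exp(2).
Total area = (-2 + log(16)) + (-12 + 4*log(2) + 2*exp(2)) = -14 + 8*log(2) + 2*exp(2).

-14 + 8*log(2) + 2*exp(2)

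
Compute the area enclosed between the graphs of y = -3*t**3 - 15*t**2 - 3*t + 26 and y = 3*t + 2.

Set the curves equal: -3*t**3 - 15*t**2 - 3*t + 26 = 3*t + 2, so -3*t**3 - 15*t**2 - 6*t + 24 = 0, which factors as -3*(t - 1)*(t + 2)*(t + 4) = 0. The curves meet at t = -4, -2, 1.
On [-4, -2], y = 3*t + 2 is on top; that piece has area ∫[-4,-2] (-(-3*t**3 - 15*t**2 - 6*t + 24)) dt = 16.
On [-2, 1], y = -3*t**3 - 15*t**2 - 3*t + 26 is on top; that piece has area ∫[-2,1] (-3*t**3 - 15*t**2 - 6*t + 24) dt = 189/4.
Total enclosed area = 16 + 189/4 = 253/4.

253/4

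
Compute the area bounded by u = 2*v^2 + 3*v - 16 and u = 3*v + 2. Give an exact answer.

Both boundary curves give u as a function of v, so integrate with respect to v. Setting them equal: 2*v^2 - 18 = 0, i.e. 2*(v - 3)*(v + 3) = 0, so they meet at v = -3, 3.
For v in [-3, 3], u = 2*v^2 + 3*v - 16 is on the left; area = ∫[-3,3] (-(2*v^2 - 18)) dv = 72.

72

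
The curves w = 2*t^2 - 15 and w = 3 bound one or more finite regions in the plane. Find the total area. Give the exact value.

72

Set the curves equal: 2*t^2 - 15 = 3, so 2*t^2 - 18 = 0, which factors as 2*(t - 3)*(t + 3) = 0. The curves meet at t = -3, 3.
On [-3, 3], w = 3 is on top; that piece has area ∫[-3,3] (-(2*t^2 - 18)) dt = 72.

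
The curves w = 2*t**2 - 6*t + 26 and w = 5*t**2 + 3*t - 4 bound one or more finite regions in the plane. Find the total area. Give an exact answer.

Set the curves equal: 2*t**2 - 6*t + 26 = 5*t**2 + 3*t - 4, so -3*t**2 - 9*t + 30 = 0, which factors as -3*(t - 2)*(t + 5) = 0. The curves meet at t = -5, 2.
On [-5, 2], w = 2*t**2 - 6*t + 26 is on top; that piece has area ∫[-5,2] (-3*t**2 - 9*t + 30) dt = 343/2.

343/2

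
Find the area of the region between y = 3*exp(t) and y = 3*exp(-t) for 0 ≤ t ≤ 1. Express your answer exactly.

On [0, 1], (3*exp(t)) - (3*exp(-t)) = 3*exp(t) - 3*exp(-t) is ≥ 0 throughout, so the area is a single integral of |3*exp(t) - 3*exp(-t)|.
∫[0,1] (3*exp(t) - 3*exp(-t)) dt = -6 + 3*exp(-1) + 3*exp(1).

-6 + 3*exp(-1) + 3*exp(1)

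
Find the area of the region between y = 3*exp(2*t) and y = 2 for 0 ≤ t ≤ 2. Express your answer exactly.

-11/2 + 3*exp(4)/2

On [0, 2], (3*exp(2*t)) - (2) = 3*exp(2*t) - 2 is ≥ 0 throughout, so the area is a single integral of |3*exp(2*t) - 2|.
∫[0,2] (3*exp(2*t) - 2) dt = -11/2 + 3*exp(4)/2.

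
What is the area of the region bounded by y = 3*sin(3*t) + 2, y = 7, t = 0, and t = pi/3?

On [0, pi/3], (3*sin(3*t) + 2) - (7) = 3*sin(3*t) - 5 is ≤ 0 throughout, so the area is a single integral of |3*sin(3*t) - 5|.
∫[0,pi/3] (3*sin(3*t) - 5) dt = 2 - 5*pi/3; the area of that piece is -2 + 5*pi/3.

-2 + 5*pi/3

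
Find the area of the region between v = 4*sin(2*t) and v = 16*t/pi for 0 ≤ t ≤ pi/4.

On [0, pi/4], (4*sin(2*t)) - (16*t/pi) = -16*t/pi + 4*sin(2*t) is ≥ 0 throughout, so the area is a single integral of |-16*t/pi + 4*sin(2*t)|.
∫[0,pi/4] (-16*t/pi + 4*sin(2*t)) dt = 2 - pi/2.

2 - pi/2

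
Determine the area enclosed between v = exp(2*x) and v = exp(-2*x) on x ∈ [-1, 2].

-2 + exp(-4)/2 + exp(-2)/2 + exp(2)/2 + exp(4)/2

The difference (exp(2*x)) - (exp(-2*x)) = exp(2*x) - exp(-2*x) changes sign at x = 0 inside [-1, 2], so split the integral there.
∫[-1,0] (exp(2*x) - exp(-2*x)) dx = -exp(2)/2 - exp(-2)/2 + 1; the area of that piece is -1 + exp(-2)/2 + exp(2)/2.
∫[0,2] (exp(2*x) - exp(-2*x)) dx = -1 + exp(-4)/2 + exp(4)/2.
Total area = (-1 + exp(-2)/2 + exp(2)/2) + (-1 + exp(-4)/2 + exp(4)/2) = -2 + exp(-4)/2 + exp(-2)/2 + exp(2)/2 + exp(4)/2.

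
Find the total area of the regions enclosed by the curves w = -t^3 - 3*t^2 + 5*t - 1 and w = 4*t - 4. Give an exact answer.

8

Set the curves equal: -t^3 - 3*t^2 + 5*t - 1 = 4*t - 4, so -t^3 - 3*t^2 + t + 3 = 0, which factors as -(t - 1)*(t + 1)*(t + 3) = 0. The curves meet at t = -3, -1, 1.
On [-3, -1], w = 4*t - 4 is on top; that piece has area ∫[-3,-1] (-(-t^3 - 3*t^2 + t + 3)) dt = 4.
On [-1, 1], w = -t^3 - 3*t^2 + 5*t - 1 is on top; that piece has area ∫[-1,1] (-t^3 - 3*t^2 + t + 3) dt = 4.
Total enclosed area = 4 + 4 = 8.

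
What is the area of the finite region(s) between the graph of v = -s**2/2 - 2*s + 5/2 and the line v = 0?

18

The curve meets the s-axis where -s**2/2 - 2*s + 5/2 = 0, i.e. -(s - 1)*(s + 5)/2 = 0, at s = -5, 1.
On [-5, 1] the curve lies above the axis; ∫[-5,1] (-s**2/2 - 2*s + 5/2) ds = 18, giving area 18.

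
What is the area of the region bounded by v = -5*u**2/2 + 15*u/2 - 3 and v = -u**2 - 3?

Set the curves equal: -5*u**2/2 + 15*u/2 - 3 = -u**2 - 3, so -3*u**2/2 + 15*u/2 = 0, which factors as -3*u*(u - 5)/2 = 0. The curves meet at u = 0, 5.
On [0, 5], v = -5*u**2/2 + 15*u/2 - 3 is on top; that piece has area ∫[0,5] (-3*u**2/2 + 15*u/2) du = 125/4.

125/4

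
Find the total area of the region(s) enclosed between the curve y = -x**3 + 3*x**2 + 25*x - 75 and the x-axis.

The curve meets the x-axis where -x**3 + 3*x**2 + 25*x - 75 = 0, i.e. -(x - 5)*(x - 3)*(x + 5) = 0, at x = -5, 3, 5.
On [-5, 3] the curve lies below the axis; ∫[-5,3] (-x**3 + 3*x**2 + 25*x - 75) dx = -512, giving area 512.
On [3, 5] the curve lies above the axis; ∫[3,5] (-x**3 + 3*x**2 + 25*x - 75) dx = 12, giving area 12.
Total area = 512 + 12 = 524.

524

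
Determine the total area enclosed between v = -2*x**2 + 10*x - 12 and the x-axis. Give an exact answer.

1/3

The curve meets the x-axis where -2*x**2 + 10*x - 12 = 0, i.e. -2*(x - 3)*(x - 2) = 0, at x = 2, 3.
On [2, 3] the curve lies above the axis; ∫[2,3] (-2*x**2 + 10*x - 12) dx = 1/3, giving area 1/3.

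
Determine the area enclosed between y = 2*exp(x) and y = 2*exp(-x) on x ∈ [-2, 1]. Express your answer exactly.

-8 + 2*exp(-2) + 2*exp(-1) + 2*exp(1) + 2*exp(2)

The difference (2*exp(x)) - (2*exp(-x)) = 2*exp(x) - 2*exp(-x) changes sign at x = 0 inside [-2, 1], so split the integral there.
∫[-2,0] (2*exp(x) - 2*exp(-x)) dx = -2*exp(2) - 2*exp(-2) + 4; the area of that piece is -4 + 2*exp(-2) + 2*exp(2).
∫[0,1] (2*exp(x) - 2*exp(-x)) dx = -4 + 2*exp(-1) + 2*exp(1).
Total area = (-4 + 2*exp(-2) + 2*exp(2)) + (-4 + 2*exp(-1) + 2*exp(1)) = -8 + 2*exp(-2) + 2*exp(-1) + 2*exp(1) + 2*exp(2).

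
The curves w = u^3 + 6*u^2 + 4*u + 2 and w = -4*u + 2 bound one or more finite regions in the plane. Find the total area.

8

Set the curves equal: u^3 + 6*u^2 + 4*u + 2 = -4*u + 2, so u^3 + 6*u^2 + 8*u = 0, which factors as u*(u + 2)*(u + 4) = 0. The curves meet at u = -4, -2, 0.
On [-4, -2], w = u^3 + 6*u^2 + 4*u + 2 is on top; that piece has area ∫[-4,-2] (u^3 + 6*u^2 + 8*u) du = 4.
On [-2, 0], w = -4*u + 2 is on top; that piece has area ∫[-2,0] (-(u^3 + 6*u^2 + 8*u)) du = 4.
Total enclosed area = 4 + 4 = 8.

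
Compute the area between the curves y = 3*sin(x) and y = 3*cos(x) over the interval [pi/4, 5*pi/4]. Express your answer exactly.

6*sqrt(2)

On [pi/4, 5*pi/4], (3*sin(x)) - (3*cos(x)) = 3*sin(x) - 3*cos(x) is ≥ 0 throughout, so the area is a single integral of |3*sin(x) - 3*cos(x)|.
∫[pi/4,5*pi/4] (3*sin(x) - 3*cos(x)) dx = 6*sqrt(2).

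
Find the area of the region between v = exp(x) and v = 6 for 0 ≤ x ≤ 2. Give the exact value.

The difference (exp(x)) - (6) = exp(x) - 6 changes sign at x = log(6) inside [0, 2], so split the integral there.
∫[0,log(6)] (exp(x) - 6) dx = 5 - log(46656); the area of that piece is -5 + log(46656).
∫[log(6),2] (exp(x) - 6) dx = -18 + exp(2) + 6*log(6).
Total area = (-5 + log(46656)) + (-18 + exp(2) + 6*log(6)) = -23 + exp(2) + 12*log(6).

-23 + exp(2) + 12*log(6)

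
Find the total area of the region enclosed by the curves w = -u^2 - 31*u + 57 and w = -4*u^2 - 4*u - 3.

Set the curves equal: -u^2 - 31*u + 57 = -4*u^2 - 4*u - 3, so 3*u^2 - 27*u + 60 = 0, which factors as 3*(u - 5)*(u - 4) = 0. The curves meet at u = 4, 5.
On [4, 5], w = -4*u^2 - 4*u - 3 is on top; that piece has area ∫[4,5] (-(3*u^2 - 27*u + 60)) du = 1/2.

1/2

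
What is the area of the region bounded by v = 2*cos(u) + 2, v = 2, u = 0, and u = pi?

The difference (2*cos(u) + 2) - (2) = 2*cos(u) changes sign at u = pi/2 inside [0, pi], so split the integral there.
∫[0,pi/2] (2*cos(u)) du = 2.
∫[pi/2,pi] (2*cos(u)) du = -2; the area of that piece is 2.
Total area = 2 + 2 = 4.

4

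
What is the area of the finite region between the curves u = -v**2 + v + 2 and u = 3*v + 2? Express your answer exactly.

4/3

Both boundary curves give u as a function of v, so integrate with respect to v. Setting them equal: -v**2 - 2*v = 0, i.e. -v*(v + 2) = 0, so they meet at v = -2, 0.
For v in [-2, 0], u = -v**2 + v + 2 is on the right; area = ∫[-2,0] (-v**2 - 2*v) dv = 4/3.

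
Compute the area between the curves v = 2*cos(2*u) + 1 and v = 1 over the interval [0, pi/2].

The difference (2*cos(2*u) + 1) - (1) = 2*cos(2*u) changes sign at u = pi/4 inside [0, pi/2], so split the integral there.
∫[0,pi/4] (2*cos(2*u)) du = 1.
∫[pi/4,pi/2] (2*cos(2*u)) du = -1; the area of that piece is 1.
Total area = 1 + 1 = 2.

2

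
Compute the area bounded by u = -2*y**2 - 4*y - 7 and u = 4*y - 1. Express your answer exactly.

Both boundary curves give u as a function of y, so integrate with respect to y. Setting them equal: -2*y**2 - 8*y - 6 = 0, i.e. -2*(y + 1)*(y + 3) = 0, so they meet at y = -3, -1.
For y in [-3, -1], u = -2*y**2 - 4*y - 7 is on the right; area = ∫[-3,-1] (-2*y**2 - 8*y - 6) dy = 8/3.

8/3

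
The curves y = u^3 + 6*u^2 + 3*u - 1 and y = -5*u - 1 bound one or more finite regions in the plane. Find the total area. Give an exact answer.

8

Set the curves equal: u^3 + 6*u^2 + 3*u - 1 = -5*u - 1, so u^3 + 6*u^2 + 8*u = 0, which factors as u*(u + 2)*(u + 4) = 0. The curves meet at u = -4, -2, 0.
On [-4, -2], y = u^3 + 6*u^2 + 3*u - 1 is on top; that piece has area ∫[-4,-2] (u^3 + 6*u^2 + 8*u) du = 4.
On [-2, 0], y = -5*u - 1 is on top; that piece has area ∫[-2,0] (-(u^3 + 6*u^2 + 8*u)) du = 4.
Total enclosed area = 4 + 4 = 8.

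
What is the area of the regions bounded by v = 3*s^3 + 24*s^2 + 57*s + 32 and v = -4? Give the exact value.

37/4

Set the curves equal: 3*s^3 + 24*s^2 + 57*s + 32 = -4, so 3*s^3 + 24*s^2 + 57*s + 36 = 0, which factors as 3*(s + 1)*(s + 3)*(s + 4) = 0. The curves meet at s = -4, -3, -1.
On [-4, -3], v = 3*s^3 + 24*s^2 + 57*s + 32 is on top; that piece has area ∫[-4,-3] (3*s^3 + 24*s^2 + 57*s + 36) ds = 5/4.
On [-3, -1], v = -4 is on top; that piece has area ∫[-3,-1] (-(3*s^3 + 24*s^2 + 57*s + 36)) ds = 8.
Total enclosed area = 5/4 + 8 = 37/4.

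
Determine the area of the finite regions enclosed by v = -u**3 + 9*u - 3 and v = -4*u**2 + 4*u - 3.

Set the curves equal: -u**3 + 9*u - 3 = -4*u**2 + 4*u - 3, so -u**3 + 4*u**2 + 5*u = 0, which factors as -u*(u - 5)*(u + 1) = 0. The curves meet at u = -1, 0, 5.
On [-1, 0], v = -4*u**2 + 4*u - 3 is on top; that piece has area ∫[-1,0] (-(-u**3 + 4*u**2 + 5*u)) du = 11/12.
On [0, 5], v = -u**3 + 9*u - 3 is on top; that piece has area ∫[0,5] (-u**3 + 4*u**2 + 5*u) du = 875/12.
Total enclosed area = 11/12 + 875/12 = 443/6.

443/6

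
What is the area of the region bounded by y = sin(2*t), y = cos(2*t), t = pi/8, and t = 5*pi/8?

sqrt(2)

On [pi/8, 5*pi/8], (sin(2*t)) - (cos(2*t)) = sin(2*t) - cos(2*t) is ≥ 0 throughout, so the area is a single integral of |sin(2*t) - cos(2*t)|.
∫[pi/8,5*pi/8] (sin(2*t) - cos(2*t)) dt = sqrt(2).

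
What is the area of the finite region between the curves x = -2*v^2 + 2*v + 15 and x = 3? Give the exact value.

125/3

Both boundary curves give x as a function of v, so integrate with respect to v. Setting them equal: -2*v^2 + 2*v + 12 = 0, i.e. -2*(v - 3)*(v + 2) = 0, so they meet at v = -2, 3.
For v in [-2, 3], x = -2*v^2 + 2*v + 15 is on the right; area = ∫[-2,3] (-2*v^2 + 2*v + 12) dv = 125/3.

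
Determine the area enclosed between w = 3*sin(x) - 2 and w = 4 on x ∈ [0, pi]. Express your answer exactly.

-6 + 6*pi

On [0, pi], (3*sin(x) - 2) - (4) = 3*sin(x) - 6 is ≤ 0 throughout, so the area is a single integral of |3*sin(x) - 6|.
∫[0,pi] (3*sin(x) - 6) dx = 6 - 6*pi; the area of that piece is -6 + 6*pi.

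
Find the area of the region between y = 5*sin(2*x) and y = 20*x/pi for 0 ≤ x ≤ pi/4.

On [0, pi/4], (5*sin(2*x)) - (20*x/pi) = -20*x/pi + 5*sin(2*x) is ≥ 0 throughout, so the area is a single integral of |-20*x/pi + 5*sin(2*x)|.
∫[0,pi/4] (-20*x/pi + 5*sin(2*x)) dx = 5/2 - 5*pi/8.

5/2 - 5*pi/8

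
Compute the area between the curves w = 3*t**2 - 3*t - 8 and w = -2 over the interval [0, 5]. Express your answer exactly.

The difference (3*t**2 - 3*t - 8) - (-2) = 3*t**2 - 3*t - 6 changes sign at t = 2 inside [0, 5], so split the integral there.
∫[0,2] (3*t**2 - 3*t - 6) dt = -10; the area of that piece is 10.
∫[2,5] (3*t**2 - 3*t - 6) dt = 135/2.
Total area = 10 + 135/2 = 155/2.

155/2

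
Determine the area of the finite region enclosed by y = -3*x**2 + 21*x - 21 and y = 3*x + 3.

4

Set the curves equal: -3*x**2 + 21*x - 21 = 3*x + 3, so -3*x**2 + 18*x - 24 = 0, which factors as -3*(x - 4)*(x - 2) = 0. The curves meet at x = 2, 4.
On [2, 4], y = -3*x**2 + 21*x - 21 is on top; that piece has area ∫[2,4] (-3*x**2 + 18*x - 24) dx = 4.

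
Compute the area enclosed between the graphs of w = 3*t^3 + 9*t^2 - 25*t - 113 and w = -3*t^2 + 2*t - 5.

Set the curves equal: 3*t^3 + 9*t^2 - 25*t - 113 = -3*t^2 + 2*t - 5, so 3*t^3 + 12*t^2 - 27*t - 108 = 0, which factors as 3*(t - 3)*(t + 3)*(t + 4) = 0. The curves meet at t = -4, -3, 3.
On [-4, -3], w = 3*t^3 + 9*t^2 - 25*t - 113 is on top; that piece has area ∫[-4,-3] (3*t^3 + 12*t^2 - 27*t - 108) dt = 13/4.
On [-3, 3], w = -3*t^2 + 2*t - 5 is on top; that piece has area ∫[-3,3] (-(3*t^3 + 12*t^2 - 27*t - 108)) dt = 432.
Total enclosed area = 13/4 + 432 = 1741/4.

1741/4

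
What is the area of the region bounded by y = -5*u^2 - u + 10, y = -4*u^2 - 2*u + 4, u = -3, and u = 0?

The difference (-5*u^2 - u + 10) - (-4*u^2 - 2*u + 4) = -u^2 + u + 6 changes sign at u = -2 inside [-3, 0], so split the integral there.
∫[-3,-2] (-u^2 + u + 6) du = -17/6; the area of that piece is 17/6.
∫[-2,0] (-u^2 + u + 6) du = 22/3.
Total area = 17/6 + 22/3 = 61/6.

61/6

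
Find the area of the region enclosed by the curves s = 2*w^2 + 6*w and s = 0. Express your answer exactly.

9

Both boundary curves give s as a function of w, so integrate with respect to w. Setting them equal: 2*w^2 + 6*w = 0, i.e. 2*w*(w + 3) = 0, so they meet at w = -3, 0.
For w in [-3, 0], s = 2*w^2 + 6*w is on the left; area = ∫[-3,0] (-(2*w^2 + 6*w)) dw = 9.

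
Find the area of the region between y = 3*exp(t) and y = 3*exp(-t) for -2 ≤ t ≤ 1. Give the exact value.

The difference (3*exp(t)) - (3*exp(-t)) = 3*exp(t) - 3*exp(-t) changes sign at t = 0 inside [-2, 1], so split the integral there.
∫[-2,0] (3*exp(t) - 3*exp(-t)) dt = -3*exp(2) - 3*exp(-2) + 6; the area of that piece is -6 + 3*exp(-2) + 3*exp(2).
∫[0,1] (3*exp(t) - 3*exp(-t)) dt = -6 + 3*exp(-1) + 3*exp(1).
Total area = (-6 + 3*exp(-2) + 3*exp(2)) + (-6 + 3*exp(-1) + 3*exp(1)) = -12 + 3*exp(-2) + 3*exp(-1) + 3*exp(1) + 3*exp(2).

-12 + 3*exp(-2) + 3*exp(-1) + 3*exp(1) + 3*exp(2)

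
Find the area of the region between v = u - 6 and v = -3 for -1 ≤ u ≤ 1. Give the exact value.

On [-1, 1], (u - 6) - (-3) = u - 3 is ≤ 0 throughout, so the area is a single integral of |u - 3|.
∫[-1,1] (u - 3) du = -6; the area of that piece is 6.

6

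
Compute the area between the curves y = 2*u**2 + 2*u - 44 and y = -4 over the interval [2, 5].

The difference (2*u**2 + 2*u - 44) - (-4) = 2*u**2 + 2*u - 40 changes sign at u = 4 inside [2, 5], so split the integral there.
∫[2,4] (2*u**2 + 2*u - 40) du = -92/3; the area of that piece is 92/3.
∫[4,5] (2*u**2 + 2*u - 40) du = 29/3.
Total area = 92/3 + 29/3 = 121/3.

121/3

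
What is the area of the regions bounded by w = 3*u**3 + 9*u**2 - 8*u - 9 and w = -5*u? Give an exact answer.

24

Set the curves equal: 3*u**3 + 9*u**2 - 8*u - 9 = -5*u, so 3*u**3 + 9*u**2 - 3*u - 9 = 0, which factors as 3*(u - 1)*(u + 1)*(u + 3) = 0. The curves meet at u = -3, -1, 1.
On [-3, -1], w = 3*u**3 + 9*u**2 - 8*u - 9 is on top; that piece has area ∫[-3,-1] (3*u**3 + 9*u**2 - 3*u - 9) du = 12.
On [-1, 1], w = -5*u is on top; that piece has area ∫[-1,1] (-(3*u**3 + 9*u**2 - 3*u - 9)) du = 12.
Total enclosed area = 12 + 12 = 24.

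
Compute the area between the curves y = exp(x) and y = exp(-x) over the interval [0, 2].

-2 + exp(-2) + exp(2)

On [0, 2], (exp(x)) - (exp(-x)) = exp(x) - exp(-x) is ≥ 0 throughout, so the area is a single integral of |exp(x) - exp(-x)|.
∫[0,2] (exp(x) - exp(-x)) dx = -2 + exp(-2) + exp(2).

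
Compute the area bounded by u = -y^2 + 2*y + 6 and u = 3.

Both boundary curves give u as a function of y, so integrate with respect to y. Setting them equal: -y^2 + 2*y + 3 = 0, i.e. -(y - 3)*(y + 1) = 0, so they meet at y = -1, 3.
For y in [-1, 3], u = -y^2 + 2*y + 6 is on the right; area = ∫[-1,3] (-y^2 + 2*y + 3) dy = 32/3.

32/3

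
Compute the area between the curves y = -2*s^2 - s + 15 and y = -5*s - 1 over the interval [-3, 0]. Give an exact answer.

76/3

The difference (-2*s^2 - s + 15) - (-5*s - 1) = -2*s^2 + 4*s + 16 changes sign at s = -2 inside [-3, 0], so split the integral there.
∫[-3,-2] (-2*s^2 + 4*s + 16) ds = -20/3; the area of that piece is 20/3.
∫[-2,0] (-2*s^2 + 4*s + 16) ds = 56/3.
Total area = 20/3 + 56/3 = 76/3.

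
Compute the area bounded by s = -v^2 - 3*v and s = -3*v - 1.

4/3

Both boundary curves give s as a function of v, so integrate with respect to v. Setting them equal: -v^2 + 1 = 0, i.e. -(v - 1)*(v + 1) = 0, so they meet at v = -1, 1.
For v in [-1, 1], s = -v^2 - 3*v is on the right; area = ∫[-1,1] (-v^2 + 1) dv = 4/3.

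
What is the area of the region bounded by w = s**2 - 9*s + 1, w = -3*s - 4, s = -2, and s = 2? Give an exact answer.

86/3

The difference (s**2 - 9*s + 1) - (-3*s - 4) = s**2 - 6*s + 5 changes sign at s = 1 inside [-2, 2], so split the integral there.
∫[-2,1] (s**2 - 6*s + 5) ds = 27.
∫[1,2] (s**2 - 6*s + 5) ds = -5/3; the area of that piece is 5/3.
Total area = 27 + 5/3 = 86/3.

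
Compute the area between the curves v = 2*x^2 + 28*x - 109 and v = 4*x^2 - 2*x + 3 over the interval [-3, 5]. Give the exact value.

2272/3

On [-3, 5], (2*x^2 + 28*x - 109) - (4*x^2 - 2*x + 3) = -2*x^2 + 30*x - 112 is ≤ 0 throughout, so the area is a single integral of |-2*x^2 + 30*x - 112|.
∫[-3,5] (-2*x^2 + 30*x - 112) dx = -2272/3; the area of that piece is 2272/3.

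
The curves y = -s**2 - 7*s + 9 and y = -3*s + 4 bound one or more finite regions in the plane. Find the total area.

36

Set the curves equal: -s**2 - 7*s + 9 = -3*s + 4, so -s**2 - 4*s + 5 = 0, which factors as -(s - 1)*(s + 5) = 0. The curves meet at s = -5, 1.
On [-5, 1], y = -s**2 - 7*s + 9 is on top; that piece has area ∫[-5,1] (-s**2 - 4*s + 5) ds = 36.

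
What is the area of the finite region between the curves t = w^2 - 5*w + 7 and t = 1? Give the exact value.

Both boundary curves give t as a function of w, so integrate with respect to w. Setting them equal: w^2 - 5*w + 6 = 0, i.e. (w - 3)*(w - 2) = 0, so they meet at w = 2, 3.
For w in [2, 3], t = w^2 - 5*w + 7 is on the left; area = ∫[2,3] (-(w^2 - 5*w + 6)) dw = 1/6.

1/6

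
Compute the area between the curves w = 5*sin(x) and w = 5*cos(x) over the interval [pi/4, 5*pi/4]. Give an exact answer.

On [pi/4, 5*pi/4], (5*sin(x)) - (5*cos(x)) = 5*sin(x) - 5*cos(x) is ≥ 0 throughout, so the area is a single integral of |5*sin(x) - 5*cos(x)|.
∫[pi/4,5*pi/4] (5*sin(x) - 5*cos(x)) dx = 10*sqrt(2).

10*sqrt(2)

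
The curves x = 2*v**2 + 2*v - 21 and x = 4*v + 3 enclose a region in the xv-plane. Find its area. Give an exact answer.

Both boundary curves give x as a function of v, so integrate with respect to v. Setting them equal: 2*v**2 - 2*v - 24 = 0, i.e. 2*(v - 4)*(v + 3) = 0, so they meet at v = -3, 4.
For v in [-3, 4], x = 2*v**2 + 2*v - 21 is on the left; area = ∫[-3,4] (-(2*v**2 - 2*v - 24)) dv = 343/3.

343/3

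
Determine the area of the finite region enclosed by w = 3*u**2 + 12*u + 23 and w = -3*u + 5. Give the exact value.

Set the curves equal: 3*u**2 + 12*u + 23 = -3*u + 5, so 3*u**2 + 15*u + 18 = 0, which factors as 3*(u + 2)*(u + 3) = 0. The curves meet at u = -3, -2.
On [-3, -2], w = -3*u + 5 is on top; that piece has area ∫[-3,-2] (-(3*u**2 + 15*u + 18)) du = 1/2.

1/2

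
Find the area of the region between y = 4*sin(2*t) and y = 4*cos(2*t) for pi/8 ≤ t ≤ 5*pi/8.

On [pi/8, 5*pi/8], (4*sin(2*t)) - (4*cos(2*t)) = 4*sin(2*t) - 4*cos(2*t) is ≥ 0 throughout, so the area is a single integral of |4*sin(2*t) - 4*cos(2*t)|.
∫[pi/8,5*pi/8] (4*sin(2*t) - 4*cos(2*t)) dt = 4*sqrt(2).

4*sqrt(2)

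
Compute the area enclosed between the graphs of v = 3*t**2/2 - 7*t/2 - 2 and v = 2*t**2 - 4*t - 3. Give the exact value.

Set the curves equal: 3*t**2/2 - 7*t/2 - 2 = 2*t**2 - 4*t - 3, so -t**2/2 + t/2 + 1 = 0, which factors as -(t - 2)*(t + 1)/2 = 0. The curves meet at t = -1, 2.
On [-1, 2], v = 3*t**2/2 - 7*t/2 - 2 is on top; that piece has area ∫[-1,2] (-t**2/2 + t/2 + 1) dt = 9/4.

9/4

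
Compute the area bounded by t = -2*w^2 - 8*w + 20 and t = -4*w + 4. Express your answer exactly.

Both boundary curves give t as a function of w, so integrate with respect to w. Setting them equal: -2*w^2 - 4*w + 16 = 0, i.e. -2*(w - 2)*(w + 4) = 0, so they meet at w = -4, 2.
For w in [-4, 2], t = -2*w^2 - 8*w + 20 is on the right; area = ∫[-4,2] (-2*w^2 - 4*w + 16) dw = 72.

72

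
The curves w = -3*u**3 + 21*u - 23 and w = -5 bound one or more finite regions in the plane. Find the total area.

393/4

Set the curves equal: -3*u**3 + 21*u - 23 = -5, so -3*u**3 + 21*u - 18 = 0, which factors as -3*(u - 2)*(u - 1)*(u + 3) = 0. The curves meet at u = -3, 1, 2.
On [-3, 1], w = -5 is on top; that piece has area ∫[-3,1] (-(-3*u**3 + 21*u - 18)) du = 96.
On [1, 2], w = -3*u**3 + 21*u - 23 is on top; that piece has area ∫[1,2] (-3*u**3 + 21*u - 18) du = 9/4.
Total enclosed area = 96 + 9/4 = 393/4.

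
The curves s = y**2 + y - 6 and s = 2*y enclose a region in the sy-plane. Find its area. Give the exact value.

Both boundary curves give s as a function of y, so integrate with respect to y. Setting them equal: y**2 - y - 6 = 0, i.e. (y - 3)*(y + 2) = 0, so they meet at y = -2, 3.
For y in [-2, 3], s = y**2 + y - 6 is on the left; area = ∫[-2,3] (-(y**2 - y - 6)) dy = 125/6.

125/6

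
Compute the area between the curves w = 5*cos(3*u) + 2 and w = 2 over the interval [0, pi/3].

10/3

The difference (5*cos(3*u) + 2) - (2) = 5*cos(3*u) changes sign at u = pi/6 inside [0, pi/3], so split the integral there.
∫[0,pi/6] (5*cos(3*u)) du = 5/3.
∫[pi/6,pi/3] (5*cos(3*u)) du = -5/3; the area of that piece is 5/3.
Total area = 5/3 + 5/3 = 10/3.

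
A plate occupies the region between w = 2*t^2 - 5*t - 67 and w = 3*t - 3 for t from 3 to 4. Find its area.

202/3

On [3, 4], (2*t^2 - 5*t - 67) - (3*t - 3) = 2*t^2 - 8*t - 64 is ≤ 0 throughout, so the area is a single integral of |2*t^2 - 8*t - 64|.
∫[3,4] (2*t^2 - 8*t - 64) dt = -202/3; the area of that piece is 202/3.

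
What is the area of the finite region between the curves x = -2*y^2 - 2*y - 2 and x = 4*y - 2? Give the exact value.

Both boundary curves give x as a function of y, so integrate with respect to y. Setting them equal: -2*y^2 - 6*y = 0, i.e. -2*y*(y + 3) = 0, so they meet at y = -3, 0.
For y in [-3, 0], x = -2*y^2 - 2*y - 2 is on the right; area = ∫[-3,0] (-2*y^2 - 6*y) dy = 9.

9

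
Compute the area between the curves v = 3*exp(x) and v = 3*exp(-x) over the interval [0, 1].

On [0, 1], (3*exp(x)) - (3*exp(-x)) = 3*exp(x) - 3*exp(-x) is ≥ 0 throughout, so the area is a single integral of |3*exp(x) - 3*exp(-x)|.
∫[0,1] (3*exp(x) - 3*exp(-x)) dx = -6 + 3*exp(-1) + 3*exp(1).

-6 + 3*exp(-1) + 3*exp(1)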